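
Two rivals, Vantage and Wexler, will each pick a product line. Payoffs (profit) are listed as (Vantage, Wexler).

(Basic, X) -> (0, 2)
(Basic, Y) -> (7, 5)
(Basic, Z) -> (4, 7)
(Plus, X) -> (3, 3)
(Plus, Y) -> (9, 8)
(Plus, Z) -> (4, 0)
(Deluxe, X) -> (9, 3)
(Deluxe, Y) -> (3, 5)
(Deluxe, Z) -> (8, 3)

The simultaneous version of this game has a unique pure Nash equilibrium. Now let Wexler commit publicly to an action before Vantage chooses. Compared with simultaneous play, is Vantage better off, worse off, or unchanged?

Vantage best-responds to each possible Wexler move:
- X: Vantage compares 0, 3, 9 and picks Deluxe; Wexler would get 3.
- Y: Vantage compares 7, 9, 3 and picks Plus; Wexler would get 8.
- Z: Vantage compares 4, 4, 8 and picks Deluxe; Wexler would get 3.
Wexler's induced payoffs are 3, 8, 3, so Wexler commits to Y. Subgame-perfect outcome: (Plus, Y) with payoffs (9, 8).
Now find the simultaneous Nash equilibrium.
Vantage's best replies: X→Deluxe; Y→Plus; Z→Deluxe.
Wexler's best replies: Basic→Z; Plus→Y; Deluxe→Y.
Only (Plus, Y) has each player best-responding; Nash payoffs (9, 8).
Vantage earns 9 sequentially versus 9 at the Nash outcome: unchanged.

unchanged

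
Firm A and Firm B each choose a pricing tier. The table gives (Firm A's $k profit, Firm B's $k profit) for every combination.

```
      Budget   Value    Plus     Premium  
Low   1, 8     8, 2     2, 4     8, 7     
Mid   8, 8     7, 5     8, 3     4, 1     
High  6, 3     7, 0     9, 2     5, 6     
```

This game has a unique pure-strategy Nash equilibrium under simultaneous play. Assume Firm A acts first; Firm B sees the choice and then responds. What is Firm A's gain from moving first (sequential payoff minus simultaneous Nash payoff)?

0

Work backward from Firm B's decision.
- Low → Firm B plays Budget (best of 8, 2, 4, 7); Firm A gets 1.
- Mid → Firm B plays Budget (best of 8, 5, 3, 1); Firm A gets 8.
- High → Firm B plays Premium (best of 3, 0, 2, 6); Firm A gets 5.
Maximizing over 1, 8, 5, Firm A chooses Mid. Subgame-perfect outcome: (Mid, Budget) with payoffs (8, 8).
For the simultaneous game, intersect best replies.
Firm A's best replies: Budget→Mid; Value→Low; Plus→High; Premium→Low.
Firm B's best replies: Low→Budget; Mid→Budget; High→Premium.
Only (Mid, Budget) has each player best-responding; Nash payoffs (8, 8).
Firm A's commitment gain: 8 − 8 = 0.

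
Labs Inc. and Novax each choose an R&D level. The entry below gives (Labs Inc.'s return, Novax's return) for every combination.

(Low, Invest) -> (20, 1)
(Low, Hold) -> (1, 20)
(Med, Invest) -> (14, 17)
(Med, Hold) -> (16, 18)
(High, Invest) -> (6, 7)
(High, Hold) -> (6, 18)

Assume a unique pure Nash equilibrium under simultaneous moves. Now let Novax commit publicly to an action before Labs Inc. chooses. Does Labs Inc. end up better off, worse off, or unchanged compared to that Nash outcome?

unchanged

Work backward from Labs Inc.'s decision.
- Invest: Labs Inc. compares 20, 14, 6 and picks Low; Novax would get 1.
- Hold: Labs Inc. compares 1, 16, 6 and picks Med; Novax would get 18.
Maximizing over 1, 18, Novax chooses Hold. Subgame-perfect outcome: (Med, Hold) with payoffs (16, 18).
For the simultaneous game, intersect best replies.
Labs Inc.'s best replies: Invest→Low; Hold→Med.
Novax's best replies: Low→Hold; Med→Hold; High→Hold.
The unique mutual best reply is (Med, Hold), giving (16, 18).
Labs Inc. earns 16 sequentially versus 16 at the Nash outcome: unchanged.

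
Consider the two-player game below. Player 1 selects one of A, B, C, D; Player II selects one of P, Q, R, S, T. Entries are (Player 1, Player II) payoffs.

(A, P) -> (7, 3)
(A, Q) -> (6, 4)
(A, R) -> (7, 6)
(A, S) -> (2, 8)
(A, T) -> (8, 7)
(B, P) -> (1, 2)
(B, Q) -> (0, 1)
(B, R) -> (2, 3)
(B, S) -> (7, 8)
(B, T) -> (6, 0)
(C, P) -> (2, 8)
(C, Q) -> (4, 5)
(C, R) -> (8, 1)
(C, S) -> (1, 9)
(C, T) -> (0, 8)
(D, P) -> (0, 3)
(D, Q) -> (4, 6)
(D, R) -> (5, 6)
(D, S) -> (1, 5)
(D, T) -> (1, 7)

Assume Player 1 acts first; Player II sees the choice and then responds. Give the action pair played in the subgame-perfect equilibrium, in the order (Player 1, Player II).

Work backward from Player II's decision.
- A: Player II compares 3, 4, 6, 8, 7 and picks S; Player 1 would get 2.
- B: Player II compares 2, 1, 3, 8, 0 and picks S; Player 1 would get 7.
- C: Player II compares 8, 5, 1, 9, 8 and picks S; Player 1 would get 1.
- D: Player II compares 3, 6, 6, 5, 7 and picks T; Player 1 would get 1.
Maximizing over 2, 7, 1, 1, Player 1 chooses B. Subgame-perfect outcome: (B, S) with payoffs (7, 8).

(B, S)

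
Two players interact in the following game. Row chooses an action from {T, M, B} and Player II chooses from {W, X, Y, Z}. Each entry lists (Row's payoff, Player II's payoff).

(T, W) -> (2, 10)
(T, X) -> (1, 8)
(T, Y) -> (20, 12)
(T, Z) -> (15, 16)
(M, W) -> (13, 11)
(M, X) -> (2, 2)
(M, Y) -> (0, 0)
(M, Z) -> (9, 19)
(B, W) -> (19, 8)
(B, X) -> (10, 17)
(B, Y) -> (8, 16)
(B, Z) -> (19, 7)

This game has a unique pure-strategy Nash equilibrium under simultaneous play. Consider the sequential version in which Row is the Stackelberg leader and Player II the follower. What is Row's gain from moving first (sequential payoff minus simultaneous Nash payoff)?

5

Player II best-responds to each possible Row move:
- T: BR = Z, leader payoff 15.
- M: BR = Z, leader payoff 9.
- B: BR = X, leader payoff 10.
Row's induced payoffs are 15, 9, 10, so Row commits to T. Subgame-perfect outcome: (T, Z) with payoffs (15, 16).
Under simultaneous play:
Row's best replies: W→B; X→B; Y→T; Z→B.
Player II's best replies: T→Z; M→Z; B→X.
Only (B, X) has each player best-responding; Nash payoffs (10, 17).
Row's commitment gain: 15 − 10 = 5.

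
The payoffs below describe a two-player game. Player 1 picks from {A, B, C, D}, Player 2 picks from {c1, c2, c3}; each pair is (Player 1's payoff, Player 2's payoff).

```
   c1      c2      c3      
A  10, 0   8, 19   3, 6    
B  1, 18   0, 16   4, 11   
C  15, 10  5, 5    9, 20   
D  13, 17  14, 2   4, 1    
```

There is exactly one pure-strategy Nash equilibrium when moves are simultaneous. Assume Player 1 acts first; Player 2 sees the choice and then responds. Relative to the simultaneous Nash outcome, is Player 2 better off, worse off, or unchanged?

worse off

Player 2 best-responds to each possible Player 1 move:
- A: Player 2 compares 0, 19, 6 and picks c2; Player 1 would get 8.
- B: Player 2 compares 18, 16, 11 and picks c1; Player 1 would get 1.
- C: Player 2 compares 10, 5, 20 and picks c3; Player 1 would get 9.
- D: Player 2 compares 17, 2, 1 and picks c1; Player 1 would get 13.
Among 8, 1, 9, 13, the best is 13 at D. Subgame-perfect outcome: (D, c1) with payoffs (13, 17).
Now find the simultaneous Nash equilibrium.
Player 1's best replies: c1→C; c2→D; c3→C.
Player 2's best replies: A→c2; B→c1; C→c3; D→c1.
Only (C, c3) has each player best-responding; Nash payoffs (9, 20).
Player 2 earns 17 sequentially versus 20 at the Nash outcome: worse off.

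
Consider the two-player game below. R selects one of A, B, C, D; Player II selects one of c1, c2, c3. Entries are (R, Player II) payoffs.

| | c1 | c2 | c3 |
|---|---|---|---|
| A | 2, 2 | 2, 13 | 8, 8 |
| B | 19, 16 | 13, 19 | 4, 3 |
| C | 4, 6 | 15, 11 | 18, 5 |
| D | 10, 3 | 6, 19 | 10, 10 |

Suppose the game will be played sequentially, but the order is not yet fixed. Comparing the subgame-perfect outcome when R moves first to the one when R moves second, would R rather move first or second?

second

If R leads: Player II's best replies are A→c2, B→c2, C→c2, D→c2; R's induced payoffs 2, 13, 15, 6; outcome (C, c2), payoffs (15, 11).
If Player II leads: R's best replies are c1→B, c2→C, c3→C; Player II's induced payoffs 16, 11, 5; outcome (B, c1), payoffs (19, 16).
R gets 15 moving first and 19 moving second, so R prefers to move second.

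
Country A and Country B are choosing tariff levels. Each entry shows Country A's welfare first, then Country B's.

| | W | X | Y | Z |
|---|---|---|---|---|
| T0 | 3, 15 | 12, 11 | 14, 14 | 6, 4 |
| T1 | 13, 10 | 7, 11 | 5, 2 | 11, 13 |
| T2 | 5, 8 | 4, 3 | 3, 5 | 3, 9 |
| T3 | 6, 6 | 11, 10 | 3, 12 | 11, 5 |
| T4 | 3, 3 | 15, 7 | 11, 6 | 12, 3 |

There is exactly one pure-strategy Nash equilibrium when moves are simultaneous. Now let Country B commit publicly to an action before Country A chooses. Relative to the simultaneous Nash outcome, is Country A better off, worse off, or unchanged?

worse off

Work backward from Country A's decision.
- W: BR = T1, leader payoff 10.
- X: BR = T4, leader payoff 7.
- Y: BR = T0, leader payoff 14.
- Z: BR = T4, leader payoff 3.
Country B's induced payoffs are 10, 7, 14, 3, so Country B commits to Y. Subgame-perfect outcome: (T0, Y) with payoffs (14, 14).
For the simultaneous game, intersect best replies.
Country A's best replies: W→T1; X→T4; Y→T0; Z→T4.
Country B's best replies: T0→W; T1→Z; T2→Z; T3→Y; T4→X.
The unique mutual best reply is (T4, X), giving (15, 7).
Country A earns 14 sequentially versus 15 at the Nash outcome: worse off.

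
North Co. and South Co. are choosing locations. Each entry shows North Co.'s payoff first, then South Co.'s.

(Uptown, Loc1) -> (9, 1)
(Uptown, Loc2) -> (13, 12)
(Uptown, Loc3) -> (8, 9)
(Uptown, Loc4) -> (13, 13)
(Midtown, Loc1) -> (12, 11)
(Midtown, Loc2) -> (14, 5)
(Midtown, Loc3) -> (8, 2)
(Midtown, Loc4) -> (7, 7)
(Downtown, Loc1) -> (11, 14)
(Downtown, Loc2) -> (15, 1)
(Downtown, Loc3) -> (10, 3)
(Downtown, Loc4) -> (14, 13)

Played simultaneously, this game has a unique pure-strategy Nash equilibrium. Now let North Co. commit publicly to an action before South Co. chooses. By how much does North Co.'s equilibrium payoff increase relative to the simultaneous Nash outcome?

1

Work backward from South Co.'s decision.
- Uptown: South Co. compares 1, 12, 9, 13 and picks Loc4; North Co. would get 13.
- Midtown: South Co. compares 11, 5, 2, 7 and picks Loc1; North Co. would get 12.
- Downtown: South Co. compares 14, 1, 3, 13 and picks Loc1; North Co. would get 11.
Among 13, 12, 11, the best is 13 at Uptown. Subgame-perfect outcome: (Uptown, Loc4) with payoffs (13, 13).
Under simultaneous play:
North Co.'s best replies: Loc1→Midtown; Loc2→Downtown; Loc3→Downtown; Loc4→Downtown.
South Co.'s best replies: Uptown→Loc4; Midtown→Loc1; Downtown→Loc1.
Only (Midtown, Loc1) has each player best-responding; Nash payoffs (12, 11).
North Co.'s commitment gain: 13 − 12 = 1.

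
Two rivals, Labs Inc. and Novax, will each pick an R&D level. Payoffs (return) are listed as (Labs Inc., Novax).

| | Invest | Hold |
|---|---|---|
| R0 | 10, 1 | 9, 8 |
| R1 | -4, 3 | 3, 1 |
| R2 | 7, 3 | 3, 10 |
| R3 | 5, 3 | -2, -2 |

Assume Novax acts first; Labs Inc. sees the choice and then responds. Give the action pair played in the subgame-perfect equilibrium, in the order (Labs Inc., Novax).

Labs Inc. best-responds to each possible Novax move:
- Invest: BR = R0, leader payoff 1.
- Hold: BR = R0, leader payoff 8.
Among 1, 8, the best is 8 at Hold. Subgame-perfect outcome: (R0, Hold) with payoffs (9, 8).

(R0, Hold)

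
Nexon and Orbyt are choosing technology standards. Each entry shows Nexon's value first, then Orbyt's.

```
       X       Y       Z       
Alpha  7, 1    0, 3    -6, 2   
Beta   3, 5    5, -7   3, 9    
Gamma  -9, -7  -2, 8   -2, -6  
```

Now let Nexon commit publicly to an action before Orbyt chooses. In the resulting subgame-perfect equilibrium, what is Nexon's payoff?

3

Orbyt best-responds to each possible Nexon move:
- Alpha → Orbyt plays Y (best of 1, 3, 2); Nexon gets 0.
- Beta → Orbyt plays Z (best of 5, -7, 9); Nexon gets 3.
- Gamma → Orbyt plays Y (best of -7, 8, -6); Nexon gets -2.
Among 0, 3, -2, the best is 3 at Beta. Subgame-perfect outcome: (Beta, Z) with payoffs (3, 9).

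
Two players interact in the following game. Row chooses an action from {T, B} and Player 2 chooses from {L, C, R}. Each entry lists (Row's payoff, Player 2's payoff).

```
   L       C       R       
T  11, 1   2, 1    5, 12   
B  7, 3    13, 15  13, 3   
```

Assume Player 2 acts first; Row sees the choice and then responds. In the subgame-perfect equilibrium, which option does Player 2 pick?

C

Solve by backward induction (Player 2 leads).
- L: Row compares 11, 7 and picks T; Player 2 would get 1.
- C: Row compares 2, 13 and picks B; Player 2 would get 15.
- R: Row compares 5, 13 and picks B; Player 2 would get 3.
Among 1, 15, 3, the best is 15 at C. Subgame-perfect outcome: (B, C) with payoffs (13, 15).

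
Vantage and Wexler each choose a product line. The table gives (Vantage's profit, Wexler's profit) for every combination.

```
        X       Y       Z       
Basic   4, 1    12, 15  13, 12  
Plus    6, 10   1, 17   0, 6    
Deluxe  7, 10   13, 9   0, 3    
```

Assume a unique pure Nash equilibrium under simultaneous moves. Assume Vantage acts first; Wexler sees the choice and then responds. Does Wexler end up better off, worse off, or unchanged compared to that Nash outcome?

better off

Work backward from Wexler's decision.
- Basic: Wexler compares 1, 15, 12 and picks Y; Vantage would get 12.
- Plus: Wexler compares 10, 17, 6 and picks Y; Vantage would get 1.
- Deluxe: Wexler compares 10, 9, 3 and picks X; Vantage would get 7.
Vantage's induced payoffs are 12, 1, 7, so Vantage commits to Basic. Subgame-perfect outcome: (Basic, Y) with payoffs (12, 15).
Now find the simultaneous Nash equilibrium.
Vantage's best replies: X→Deluxe; Y→Deluxe; Z→Basic.
Wexler's best replies: Basic→Y; Plus→Y; Deluxe→X.
The unique mutual best reply is (Deluxe, X), giving (7, 10).
Wexler earns 15 sequentially versus 10 at the Nash outcome: better off.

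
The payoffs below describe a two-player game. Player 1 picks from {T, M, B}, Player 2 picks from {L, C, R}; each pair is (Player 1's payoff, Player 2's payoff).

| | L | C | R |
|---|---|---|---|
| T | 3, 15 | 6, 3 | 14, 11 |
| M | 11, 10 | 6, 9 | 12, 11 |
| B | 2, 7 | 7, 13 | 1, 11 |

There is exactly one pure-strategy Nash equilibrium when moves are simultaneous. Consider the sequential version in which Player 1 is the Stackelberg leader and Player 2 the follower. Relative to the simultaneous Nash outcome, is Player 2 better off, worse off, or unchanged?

worse off

Backward induction with Player 1 moving first.
- T: Player 2 compares 15, 3, 11 and picks L; Player 1 would get 3.
- M: Player 2 compares 10, 9, 11 and picks R; Player 1 would get 12.
- B: Player 2 compares 7, 13, 11 and picks C; Player 1 would get 7.
Player 1's induced payoffs are 3, 12, 7, so Player 1 commits to M. Subgame-perfect outcome: (M, R) with payoffs (12, 11).
Under simultaneous play:
Player 1's best replies: L→M; C→B; R→T.
Player 2's best replies: T→L; M→R; B→C.
Only (B, C) has each player best-responding; Nash payoffs (7, 13).
Player 2 earns 11 sequentially versus 13 at the Nash outcome: worse off.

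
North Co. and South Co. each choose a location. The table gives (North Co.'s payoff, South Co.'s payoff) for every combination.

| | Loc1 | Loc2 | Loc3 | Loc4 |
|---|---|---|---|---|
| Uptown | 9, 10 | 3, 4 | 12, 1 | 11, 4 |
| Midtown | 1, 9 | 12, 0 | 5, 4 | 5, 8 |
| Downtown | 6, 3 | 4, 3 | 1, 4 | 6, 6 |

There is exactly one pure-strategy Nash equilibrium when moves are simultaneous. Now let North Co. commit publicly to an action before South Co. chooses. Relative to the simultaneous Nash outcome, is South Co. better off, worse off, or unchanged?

Backward induction with North Co. moving first.
- Uptown: South Co. compares 10, 4, 1, 4 and picks Loc1; North Co. would get 9.
- Midtown: South Co. compares 9, 0, 4, 8 and picks Loc1; North Co. would get 1.
- Downtown: South Co. compares 3, 3, 4, 6 and picks Loc4; North Co. would get 6.
Among 9, 1, 6, the best is 9 at Uptown. Subgame-perfect outcome: (Uptown, Loc1) with payoffs (9, 10).
Under simultaneous play:
North Co.'s best replies: Loc1→Uptown; Loc2→Midtown; Loc3→Uptown; Loc4→Uptown.
South Co.'s best replies: Uptown→Loc1; Midtown→Loc1; Downtown→Loc4.
Only (Uptown, Loc1) has each player best-responding; Nash payoffs (9, 10).
South Co. earns 10 sequentially versus 10 at the Nash outcome: unchanged.

unchanged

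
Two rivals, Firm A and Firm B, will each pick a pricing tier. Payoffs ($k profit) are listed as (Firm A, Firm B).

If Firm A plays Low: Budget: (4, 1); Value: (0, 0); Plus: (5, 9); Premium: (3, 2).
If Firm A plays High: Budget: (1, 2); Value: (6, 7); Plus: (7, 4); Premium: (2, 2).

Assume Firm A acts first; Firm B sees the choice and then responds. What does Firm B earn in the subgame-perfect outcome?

Solve by backward induction (Firm A leads).
- Low: BR = Plus, leader payoff 5.
- High: BR = Value, leader payoff 6.
Among 5, 6, the best is 6 at High. Subgame-perfect outcome: (High, Value) with payoffs (6, 7).

7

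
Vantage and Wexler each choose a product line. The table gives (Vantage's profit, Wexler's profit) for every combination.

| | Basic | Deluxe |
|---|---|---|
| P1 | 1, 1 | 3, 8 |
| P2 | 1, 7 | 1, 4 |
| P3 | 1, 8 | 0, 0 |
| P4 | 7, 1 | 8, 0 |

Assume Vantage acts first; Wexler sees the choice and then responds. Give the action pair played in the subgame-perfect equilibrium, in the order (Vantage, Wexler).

(P4, Basic)

Work backward from Wexler's decision.
- P1: BR = Deluxe, leader payoff 3.
- P2: BR = Basic, leader payoff 1.
- P3: BR = Basic, leader payoff 1.
- P4: BR = Basic, leader payoff 7.
Maximizing over 3, 1, 1, 7, Vantage chooses P4. Subgame-perfect outcome: (P4, Basic) with payoffs (7, 1).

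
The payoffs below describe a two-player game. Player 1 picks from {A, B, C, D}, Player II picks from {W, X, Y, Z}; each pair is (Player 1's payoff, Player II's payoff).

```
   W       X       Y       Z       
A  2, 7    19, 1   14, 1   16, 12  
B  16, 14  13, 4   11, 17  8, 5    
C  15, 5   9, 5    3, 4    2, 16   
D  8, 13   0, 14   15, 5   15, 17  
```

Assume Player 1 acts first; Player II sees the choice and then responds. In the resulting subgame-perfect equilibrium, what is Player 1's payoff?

Backward induction with Player 1 moving first.
- A → Player II plays Z (best of 7, 1, 1, 12); Player 1 gets 16.
- B → Player II plays Y (best of 14, 4, 17, 5); Player 1 gets 11.
- C → Player II plays Z (best of 5, 5, 4, 16); Player 1 gets 2.
- D → Player II plays Z (best of 13, 14, 5, 17); Player 1 gets 15.
Maximizing over 16, 11, 2, 15, Player 1 chooses A. Subgame-perfect outcome: (A, Z) with payoffs (16, 12).

16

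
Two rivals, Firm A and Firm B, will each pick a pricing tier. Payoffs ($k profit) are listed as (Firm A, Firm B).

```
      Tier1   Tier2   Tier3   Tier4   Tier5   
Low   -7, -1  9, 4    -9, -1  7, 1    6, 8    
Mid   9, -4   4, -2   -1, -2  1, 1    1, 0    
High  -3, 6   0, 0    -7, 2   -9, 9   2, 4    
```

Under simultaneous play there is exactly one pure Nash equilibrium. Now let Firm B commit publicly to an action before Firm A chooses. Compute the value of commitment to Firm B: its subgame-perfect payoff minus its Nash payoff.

Firm A best-responds to each possible Firm B move:
- Tier1 → Firm A plays Mid (best of -7, 9, -3); Firm B gets -4.
- Tier2 → Firm A plays Low (best of 9, 4, 0); Firm B gets 4.
- Tier3 → Firm A plays Mid (best of -9, -1, -7); Firm B gets -2.
- Tier4 → Firm A plays Low (best of 7, 1, -9); Firm B gets 1.
- Tier5 → Firm A plays Low (best of 6, 1, 2); Firm B gets 8.
Among -4, 4, -2, 1, 8, the best is 8 at Tier5. Subgame-perfect outcome: (Low, Tier5) with payoffs (6, 8).
For the simultaneous game, intersect best replies.
Firm A's best replies: Tier1→Mid; Tier2→Low; Tier3→Mid; Tier4→Low; Tier5→Low.
Firm B's best replies: Low→Tier5; Mid→Tier4; High→Tier4.
The unique mutual best reply is (Low, Tier5), giving (6, 8).
Firm B's commitment gain: 8 − 8 = 0.

0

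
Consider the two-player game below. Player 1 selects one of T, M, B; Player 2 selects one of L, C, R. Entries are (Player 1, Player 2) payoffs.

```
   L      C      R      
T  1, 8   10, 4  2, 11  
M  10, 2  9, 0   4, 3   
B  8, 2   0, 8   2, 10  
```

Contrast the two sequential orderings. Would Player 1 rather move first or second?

If Player 1 leads: Player 2's best replies are T→R, M→R, B→R; Player 1's induced payoffs 2, 4, 2; outcome (M, R), payoffs (4, 3).
If Player 2 leads: Player 1's best replies are L→M, C→T, R→M; Player 2's induced payoffs 2, 4, 3; outcome (T, C), payoffs (10, 4).
Player 1 gets 4 moving first and 10 moving second, so Player 1 prefers to move second.

second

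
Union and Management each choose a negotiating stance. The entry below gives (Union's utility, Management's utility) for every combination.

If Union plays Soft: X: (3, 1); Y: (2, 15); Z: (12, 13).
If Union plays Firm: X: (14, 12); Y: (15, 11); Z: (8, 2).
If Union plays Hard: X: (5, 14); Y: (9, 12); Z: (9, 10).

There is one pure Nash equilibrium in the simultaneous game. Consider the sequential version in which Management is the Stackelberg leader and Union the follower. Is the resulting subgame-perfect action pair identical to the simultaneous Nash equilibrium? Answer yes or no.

no

Work backward from Union's decision.
- X: Union compares 3, 14, 5 and picks Firm; Management would get 12.
- Y: Union compares 2, 15, 9 and picks Firm; Management would get 11.
- Z: Union compares 12, 8, 9 and picks Soft; Management would get 13.
Maximizing over 12, 11, 13, Management chooses Z. Subgame-perfect outcome: (Soft, Z) with payoffs (12, 13).
For the simultaneous game, intersect best replies.
Union's best replies: X→Firm; Y→Firm; Z→Soft.
Management's best replies: Soft→Y; Firm→X; Hard→X.
Only (Firm, X) has each player best-responding; Nash payoffs (14, 12).
Sequential outcome (Soft, Z) differs from the Nash profile (Firm, X).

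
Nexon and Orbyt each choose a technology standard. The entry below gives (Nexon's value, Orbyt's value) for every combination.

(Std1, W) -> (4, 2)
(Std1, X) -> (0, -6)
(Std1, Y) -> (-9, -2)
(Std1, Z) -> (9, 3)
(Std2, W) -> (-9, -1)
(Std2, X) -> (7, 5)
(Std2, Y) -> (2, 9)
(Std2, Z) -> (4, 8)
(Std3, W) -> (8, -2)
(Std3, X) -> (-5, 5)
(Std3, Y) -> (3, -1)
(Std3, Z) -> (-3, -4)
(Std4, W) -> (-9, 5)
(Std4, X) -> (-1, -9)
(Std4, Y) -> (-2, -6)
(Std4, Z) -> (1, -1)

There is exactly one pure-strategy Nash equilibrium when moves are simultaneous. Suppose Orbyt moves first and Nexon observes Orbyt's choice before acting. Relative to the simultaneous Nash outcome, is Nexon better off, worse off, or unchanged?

Work backward from Nexon's decision.
- W → Nexon plays Std3 (best of 4, -9, 8, -9); Orbyt gets -2.
- X → Nexon plays Std2 (best of 0, 7, -5, -1); Orbyt gets 5.
- Y → Nexon plays Std3 (best of -9, 2, 3, -2); Orbyt gets -1.
- Z → Nexon plays Std1 (best of 9, 4, -3, 1); Orbyt gets 3.
Orbyt's induced payoffs are -2, 5, -1, 3, so Orbyt commits to X. Subgame-perfect outcome: (Std2, X) with payoffs (7, 5).
Under simultaneous play:
Nexon's best replies: W→Std3; X→Std2; Y→Std3; Z→Std1.
Orbyt's best replies: Std1→Z; Std2→Y; Std3→X; Std4→W.
Only (Std1, Z) has each player best-responding; Nash payoffs (9, 3).
Nexon earns 7 sequentially versus 9 at the Nash outcome: worse off.

worse off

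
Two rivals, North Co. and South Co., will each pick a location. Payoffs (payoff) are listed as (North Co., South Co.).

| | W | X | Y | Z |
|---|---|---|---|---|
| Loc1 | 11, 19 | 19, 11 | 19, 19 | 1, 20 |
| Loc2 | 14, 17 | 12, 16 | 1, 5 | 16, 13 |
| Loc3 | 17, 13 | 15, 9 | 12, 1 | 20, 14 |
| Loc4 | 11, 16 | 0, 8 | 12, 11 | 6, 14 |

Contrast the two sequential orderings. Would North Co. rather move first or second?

first

If North Co. leads: South Co.'s best replies are Loc1→Z, Loc2→W, Loc3→Z, Loc4→W; North Co.'s induced payoffs 1, 14, 20, 11; outcome (Loc3, Z), payoffs (20, 14).
If South Co. leads: North Co.'s best replies are W→Loc3, X→Loc1, Y→Loc1, Z→Loc3; South Co.'s induced payoffs 13, 11, 19, 14; outcome (Loc1, Y), payoffs (19, 19).
North Co. gets 20 moving first and 19 moving second, so North Co. prefers to move first.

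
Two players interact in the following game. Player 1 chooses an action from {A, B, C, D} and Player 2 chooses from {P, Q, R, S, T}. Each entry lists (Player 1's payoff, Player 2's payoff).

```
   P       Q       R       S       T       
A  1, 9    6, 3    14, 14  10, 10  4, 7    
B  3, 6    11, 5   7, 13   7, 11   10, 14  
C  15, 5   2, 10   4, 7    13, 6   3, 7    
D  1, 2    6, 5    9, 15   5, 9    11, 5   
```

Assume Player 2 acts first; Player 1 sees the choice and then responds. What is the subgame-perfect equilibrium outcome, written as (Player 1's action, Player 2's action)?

Solve by backward induction (Player 2 leads).
- P: Player 1 compares 1, 3, 15, 1 and picks C; Player 2 would get 5.
- Q: Player 1 compares 6, 11, 2, 6 and picks B; Player 2 would get 5.
- R: Player 1 compares 14, 7, 4, 9 and picks A; Player 2 would get 14.
- S: Player 1 compares 10, 7, 13, 5 and picks C; Player 2 would get 6.
- T: Player 1 compares 4, 10, 3, 11 and picks D; Player 2 would get 5.
Maximizing over 5, 5, 14, 6, 5, Player 2 chooses R. Subgame-perfect outcome: (A, R) with payoffs (14, 14).

(A, R)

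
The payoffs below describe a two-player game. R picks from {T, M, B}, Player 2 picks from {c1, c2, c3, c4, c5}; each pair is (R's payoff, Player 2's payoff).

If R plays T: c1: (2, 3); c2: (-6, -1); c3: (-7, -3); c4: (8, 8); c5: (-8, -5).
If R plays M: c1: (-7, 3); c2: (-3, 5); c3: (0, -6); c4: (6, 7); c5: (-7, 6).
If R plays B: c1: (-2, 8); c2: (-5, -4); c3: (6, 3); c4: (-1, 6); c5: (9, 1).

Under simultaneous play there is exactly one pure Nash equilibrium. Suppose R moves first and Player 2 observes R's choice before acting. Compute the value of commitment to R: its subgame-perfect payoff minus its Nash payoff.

0

Solve by backward induction (R leads).
- T: Player 2 compares 3, -1, -3, 8, -5 and picks c4; R would get 8.
- M: Player 2 compares 3, 5, -6, 7, 6 and picks c4; R would get 6.
- B: Player 2 compares 8, -4, 3, 6, 1 and picks c1; R would get -2.
R's induced payoffs are 8, 6, -2, so R commits to T. Subgame-perfect outcome: (T, c4) with payoffs (8, 8).
Now find the simultaneous Nash equilibrium.
R's best replies: c1→T; c2→M; c3→B; c4→T; c5→B.
Player 2's best replies: T→c4; M→c4; B→c1.
Only (T, c4) has each player best-responding; Nash payoffs (8, 8).
R's commitment gain: 8 − 8 = 0.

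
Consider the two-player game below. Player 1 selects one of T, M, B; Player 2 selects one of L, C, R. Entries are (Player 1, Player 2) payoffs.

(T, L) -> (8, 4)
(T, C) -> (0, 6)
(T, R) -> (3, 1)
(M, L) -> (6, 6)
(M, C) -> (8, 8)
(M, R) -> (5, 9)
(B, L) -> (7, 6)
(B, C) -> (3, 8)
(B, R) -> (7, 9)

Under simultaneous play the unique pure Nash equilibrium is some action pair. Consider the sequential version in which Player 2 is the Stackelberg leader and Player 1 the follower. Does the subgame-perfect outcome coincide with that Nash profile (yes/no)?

Work backward from Player 1's decision.
- L: Player 1 compares 8, 6, 7 and picks T; Player 2 would get 4.
- C: Player 1 compares 0, 8, 3 and picks M; Player 2 would get 8.
- R: Player 1 compares 3, 5, 7 and picks B; Player 2 would get 9.
Among 4, 8, 9, the best is 9 at R. Subgame-perfect outcome: (B, R) with payoffs (7, 9).
Now find the simultaneous Nash equilibrium.
Player 1's best replies: L→T; C→M; R→B.
Player 2's best replies: T→C; M→R; B→R.
The unique mutual best reply is (B, R), giving (7, 9).
Sequential outcome (B, R) coincides with the Nash profile (B, R).

yes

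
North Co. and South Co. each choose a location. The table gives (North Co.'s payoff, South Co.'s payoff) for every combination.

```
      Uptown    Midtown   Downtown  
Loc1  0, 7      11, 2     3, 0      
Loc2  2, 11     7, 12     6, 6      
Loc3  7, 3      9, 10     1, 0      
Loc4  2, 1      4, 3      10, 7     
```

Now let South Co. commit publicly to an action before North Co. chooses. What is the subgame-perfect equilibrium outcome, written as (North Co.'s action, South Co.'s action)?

(Loc4, Downtown)

Work backward from North Co.'s decision.
- Uptown: North Co. compares 0, 2, 7, 2 and picks Loc3; South Co. would get 3.
- Midtown: North Co. compares 11, 7, 9, 4 and picks Loc1; South Co. would get 2.
- Downtown: North Co. compares 3, 6, 1, 10 and picks Loc4; South Co. would get 7.
Maximizing over 3, 2, 7, South Co. chooses Downtown. Subgame-perfect outcome: (Loc4, Downtown) with payoffs (10, 7).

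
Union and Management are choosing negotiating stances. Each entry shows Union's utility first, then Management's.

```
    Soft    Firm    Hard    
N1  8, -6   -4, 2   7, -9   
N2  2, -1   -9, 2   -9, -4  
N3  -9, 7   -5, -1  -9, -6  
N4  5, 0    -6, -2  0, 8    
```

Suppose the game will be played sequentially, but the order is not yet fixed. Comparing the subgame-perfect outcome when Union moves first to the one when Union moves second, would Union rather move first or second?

first

If Union leads: Management's best replies are N1→Firm, N2→Firm, N3→Soft, N4→Hard; Union's induced payoffs -4, -9, -9, 0; outcome (N4, Hard), payoffs (0, 8).
If Management leads: Union's best replies are Soft→N1, Firm→N1, Hard→N1; Management's induced payoffs -6, 2, -9; outcome (N1, Firm), payoffs (-4, 2).
Union gets 0 moving first and -4 moving second, so Union prefers to move first.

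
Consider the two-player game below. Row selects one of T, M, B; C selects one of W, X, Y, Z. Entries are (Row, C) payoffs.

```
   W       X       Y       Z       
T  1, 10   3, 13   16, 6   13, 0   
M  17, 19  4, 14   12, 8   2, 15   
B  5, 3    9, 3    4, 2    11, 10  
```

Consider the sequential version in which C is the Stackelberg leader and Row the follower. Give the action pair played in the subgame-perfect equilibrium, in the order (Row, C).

(M, W)

Solve by backward induction (C leads).
- W: BR = M, leader payoff 19.
- X: BR = B, leader payoff 3.
- Y: BR = T, leader payoff 6.
- Z: BR = T, leader payoff 0.
Maximizing over 19, 3, 6, 0, C chooses W. Subgame-perfect outcome: (M, W) with payoffs (17, 19).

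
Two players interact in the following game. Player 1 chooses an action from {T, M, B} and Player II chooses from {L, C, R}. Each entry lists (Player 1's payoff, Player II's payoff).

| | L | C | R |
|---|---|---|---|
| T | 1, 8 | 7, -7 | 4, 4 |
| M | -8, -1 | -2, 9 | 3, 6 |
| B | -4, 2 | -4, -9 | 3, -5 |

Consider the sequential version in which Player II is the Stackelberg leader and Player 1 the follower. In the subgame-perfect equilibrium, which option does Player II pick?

L

Work backward from Player 1's decision.
- L → Player 1 plays T (best of 1, -8, -4); Player II gets 8.
- C → Player 1 plays T (best of 7, -2, -4); Player II gets -7.
- R → Player 1 plays T (best of 4, 3, 3); Player II gets 4.
Among 8, -7, 4, the best is 8 at L. Subgame-perfect outcome: (T, L) with payoffs (1, 8).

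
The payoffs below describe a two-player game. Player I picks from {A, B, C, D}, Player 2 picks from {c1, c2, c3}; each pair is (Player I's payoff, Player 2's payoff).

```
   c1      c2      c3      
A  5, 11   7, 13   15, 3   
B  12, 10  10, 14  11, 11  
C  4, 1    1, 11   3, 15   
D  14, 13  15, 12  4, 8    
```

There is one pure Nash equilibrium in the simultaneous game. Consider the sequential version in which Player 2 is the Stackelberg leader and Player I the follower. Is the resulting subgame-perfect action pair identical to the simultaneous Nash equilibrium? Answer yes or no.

yes

Work backward from Player I's decision.
- c1: BR = D, leader payoff 13.
- c2: BR = D, leader payoff 12.
- c3: BR = A, leader payoff 3.
Maximizing over 13, 12, 3, Player 2 chooses c1. Subgame-perfect outcome: (D, c1) with payoffs (14, 13).
Now find the simultaneous Nash equilibrium.
Player I's best replies: c1→D; c2→D; c3→A.
Player 2's best replies: A→c2; B→c2; C→c3; D→c1.
Only (D, c1) has each player best-responding; Nash payoffs (14, 13).
Sequential outcome (D, c1) coincides with the Nash profile (D, c1).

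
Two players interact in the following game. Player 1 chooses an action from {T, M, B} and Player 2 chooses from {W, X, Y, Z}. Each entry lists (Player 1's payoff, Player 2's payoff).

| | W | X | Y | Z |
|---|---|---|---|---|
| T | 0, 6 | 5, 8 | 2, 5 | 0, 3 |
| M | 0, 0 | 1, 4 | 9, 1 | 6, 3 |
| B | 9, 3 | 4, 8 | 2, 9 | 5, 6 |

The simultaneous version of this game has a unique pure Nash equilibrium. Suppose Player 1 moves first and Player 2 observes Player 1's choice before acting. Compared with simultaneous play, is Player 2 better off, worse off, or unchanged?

unchanged

Work backward from Player 2's decision.
- T → Player 2 plays X (best of 6, 8, 5, 3); Player 1 gets 5.
- M → Player 2 plays X (best of 0, 4, 1, 3); Player 1 gets 1.
- B → Player 2 plays Y (best of 3, 8, 9, 6); Player 1 gets 2.
Among 5, 1, 2, the best is 5 at T. Subgame-perfect outcome: (T, X) with payoffs (5, 8).
Now find the simultaneous Nash equilibrium.
Player 1's best replies: W→B; X→T; Y→M; Z→M.
Player 2's best replies: T→X; M→X; B→Y.
The unique mutual best reply is (T, X), giving (5, 8).
Player 2 earns 8 sequentially versus 8 at the Nash outcome: unchanged.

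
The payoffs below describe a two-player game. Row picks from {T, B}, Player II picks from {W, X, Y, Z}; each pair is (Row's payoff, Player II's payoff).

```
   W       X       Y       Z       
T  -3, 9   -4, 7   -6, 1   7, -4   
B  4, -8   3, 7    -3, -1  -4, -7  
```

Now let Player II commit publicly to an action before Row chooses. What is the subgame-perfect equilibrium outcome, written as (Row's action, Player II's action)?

Work backward from Row's decision.
- W: Row compares -3, 4 and picks B; Player II would get -8.
- X: Row compares -4, 3 and picks B; Player II would get 7.
- Y: Row compares -6, -3 and picks B; Player II would get -1.
- Z: Row compares 7, -4 and picks T; Player II would get -4.
Among -8, 7, -1, -4, the best is 7 at X. Subgame-perfect outcome: (B, X) with payoffs (3, 7).

(B, X)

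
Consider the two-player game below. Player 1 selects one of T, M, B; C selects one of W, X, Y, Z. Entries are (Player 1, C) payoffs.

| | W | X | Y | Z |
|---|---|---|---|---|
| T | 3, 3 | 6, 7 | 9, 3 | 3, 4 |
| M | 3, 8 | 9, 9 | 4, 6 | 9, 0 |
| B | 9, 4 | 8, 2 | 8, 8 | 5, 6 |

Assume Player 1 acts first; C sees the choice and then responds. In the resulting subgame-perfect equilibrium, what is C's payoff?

9

C best-responds to each possible Player 1 move:
- T → C plays X (best of 3, 7, 3, 4); Player 1 gets 6.
- M → C plays X (best of 8, 9, 6, 0); Player 1 gets 9.
- B → C plays Y (best of 4, 2, 8, 6); Player 1 gets 8.
Player 1's induced payoffs are 6, 9, 8, so Player 1 commits to M. Subgame-perfect outcome: (M, X) with payoffs (9, 9).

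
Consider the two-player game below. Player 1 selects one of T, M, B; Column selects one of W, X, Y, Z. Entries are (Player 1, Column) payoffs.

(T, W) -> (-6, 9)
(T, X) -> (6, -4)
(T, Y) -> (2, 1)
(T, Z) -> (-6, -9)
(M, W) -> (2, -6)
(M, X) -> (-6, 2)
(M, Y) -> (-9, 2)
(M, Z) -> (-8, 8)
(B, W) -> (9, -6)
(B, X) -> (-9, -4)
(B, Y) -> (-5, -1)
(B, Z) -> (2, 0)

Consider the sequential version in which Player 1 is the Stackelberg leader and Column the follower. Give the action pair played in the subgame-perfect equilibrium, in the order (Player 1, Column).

(B, Z)

Work backward from Column's decision.
- T: Column compares 9, -4, 1, -9 and picks W; Player 1 would get -6.
- M: Column compares -6, 2, 2, 8 and picks Z; Player 1 would get -8.
- B: Column compares -6, -4, -1, 0 and picks Z; Player 1 would get 2.
Maximizing over -6, -8, 2, Player 1 chooses B. Subgame-perfect outcome: (B, Z) with payoffs (2, 0).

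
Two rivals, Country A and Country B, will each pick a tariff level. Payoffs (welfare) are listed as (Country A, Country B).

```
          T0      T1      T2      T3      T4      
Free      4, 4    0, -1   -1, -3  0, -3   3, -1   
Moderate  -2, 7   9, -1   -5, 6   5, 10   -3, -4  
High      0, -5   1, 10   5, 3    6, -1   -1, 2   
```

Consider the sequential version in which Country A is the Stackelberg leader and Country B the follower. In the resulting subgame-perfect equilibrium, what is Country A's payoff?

5

Country B best-responds to each possible Country A move:
- Free → Country B plays T0 (best of 4, -1, -3, -3, -1); Country A gets 4.
- Moderate → Country B plays T3 (best of 7, -1, 6, 10, -4); Country A gets 5.
- High → Country B plays T1 (best of -5, 10, 3, -1, 2); Country A gets 1.
Country A's induced payoffs are 4, 5, 1, so Country A commits to Moderate. Subgame-perfect outcome: (Moderate, T3) with payoffs (5, 10).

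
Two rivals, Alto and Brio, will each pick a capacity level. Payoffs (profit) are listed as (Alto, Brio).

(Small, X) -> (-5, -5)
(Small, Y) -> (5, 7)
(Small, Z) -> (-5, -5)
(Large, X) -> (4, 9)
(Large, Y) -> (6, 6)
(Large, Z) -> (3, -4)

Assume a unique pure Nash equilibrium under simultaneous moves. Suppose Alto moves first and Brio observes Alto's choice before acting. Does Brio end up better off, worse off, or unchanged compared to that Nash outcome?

worse off

Solve by backward induction (Alto leads).
- Small → Brio plays Y (best of -5, 7, -5); Alto gets 5.
- Large → Brio plays X (best of 9, 6, -4); Alto gets 4.
Alto's induced payoffs are 5, 4, so Alto commits to Small. Subgame-perfect outcome: (Small, Y) with payoffs (5, 7).
Now find the simultaneous Nash equilibrium.
Alto's best replies: X→Large; Y→Large; Z→Large.
Brio's best replies: Small→Y; Large→X.
Only (Large, X) has each player best-responding; Nash payoffs (4, 9).
Brio earns 7 sequentially versus 9 at the Nash outcome: worse off.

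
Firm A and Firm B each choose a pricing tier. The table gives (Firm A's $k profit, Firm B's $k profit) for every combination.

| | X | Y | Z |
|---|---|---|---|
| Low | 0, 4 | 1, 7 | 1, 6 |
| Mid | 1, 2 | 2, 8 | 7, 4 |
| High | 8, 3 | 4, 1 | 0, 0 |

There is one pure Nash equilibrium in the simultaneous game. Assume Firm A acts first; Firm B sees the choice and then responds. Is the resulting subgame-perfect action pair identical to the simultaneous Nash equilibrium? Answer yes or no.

yes

Solve by backward induction (Firm A leads).
- Low: BR = Y, leader payoff 1.
- Mid: BR = Y, leader payoff 2.
- High: BR = X, leader payoff 8.
Firm A's induced payoffs are 1, 2, 8, so Firm A commits to High. Subgame-perfect outcome: (High, X) with payoffs (8, 3).
For the simultaneous game, intersect best replies.
Firm A's best replies: X→High; Y→High; Z→Mid.
Firm B's best replies: Low→Y; Mid→Y; High→X.
Only (High, X) has each player best-responding; Nash payoffs (8, 3).
Sequential outcome (High, X) coincides with the Nash profile (High, X).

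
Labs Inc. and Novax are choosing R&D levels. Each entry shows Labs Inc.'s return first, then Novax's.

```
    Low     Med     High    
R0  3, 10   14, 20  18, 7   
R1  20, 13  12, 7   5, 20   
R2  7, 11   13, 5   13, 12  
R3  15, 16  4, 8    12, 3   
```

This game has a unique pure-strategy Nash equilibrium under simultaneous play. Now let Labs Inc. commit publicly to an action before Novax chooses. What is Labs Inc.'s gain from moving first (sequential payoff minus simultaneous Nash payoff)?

Solve by backward induction (Labs Inc. leads).
- R0: BR = Med, leader payoff 14.
- R1: BR = High, leader payoff 5.
- R2: BR = High, leader payoff 13.
- R3: BR = Low, leader payoff 15.
Among 14, 5, 13, 15, the best is 15 at R3. Subgame-perfect outcome: (R3, Low) with payoffs (15, 16).
Under simultaneous play:
Labs Inc.'s best replies: Low→R1; Med→R0; High→R0.
Novax's best replies: R0→Med; R1→High; R2→High; R3→Low.
Only (R0, Med) has each player best-responding; Nash payoffs (14, 20).
Labs Inc.'s commitment gain: 15 − 14 = 1.

1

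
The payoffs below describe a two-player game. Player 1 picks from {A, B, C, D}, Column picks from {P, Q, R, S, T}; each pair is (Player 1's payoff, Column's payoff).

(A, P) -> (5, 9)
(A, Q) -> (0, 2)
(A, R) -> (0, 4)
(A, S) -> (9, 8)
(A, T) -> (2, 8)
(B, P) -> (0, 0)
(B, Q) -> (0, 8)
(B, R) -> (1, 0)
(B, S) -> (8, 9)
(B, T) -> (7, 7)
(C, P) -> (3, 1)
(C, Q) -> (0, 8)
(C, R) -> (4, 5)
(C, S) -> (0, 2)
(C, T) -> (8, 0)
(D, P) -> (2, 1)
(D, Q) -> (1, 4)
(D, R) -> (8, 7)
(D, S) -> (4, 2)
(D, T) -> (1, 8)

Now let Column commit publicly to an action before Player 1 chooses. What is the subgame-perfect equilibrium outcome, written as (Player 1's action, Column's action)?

Solve by backward induction (Column leads).
- P → Player 1 plays A (best of 5, 0, 3, 2); Column gets 9.
- Q → Player 1 plays D (best of 0, 0, 0, 1); Column gets 4.
- R → Player 1 plays D (best of 0, 1, 4, 8); Column gets 7.
- S → Player 1 plays A (best of 9, 8, 0, 4); Column gets 8.
- T → Player 1 plays C (best of 2, 7, 8, 1); Column gets 0.
Column's induced payoffs are 9, 4, 7, 8, 0, so Column commits to P. Subgame-perfect outcome: (A, P) with payoffs (5, 9).

(A, P)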